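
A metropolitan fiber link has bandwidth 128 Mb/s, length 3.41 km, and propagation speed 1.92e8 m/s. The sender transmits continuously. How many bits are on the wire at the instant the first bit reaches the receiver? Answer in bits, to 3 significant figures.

Propagation delay = 3410 / 192000000 = 1.77604e-05 s.
BDP = R × t_prop = 128000000 × 1.77604e-05 = 2273.33 bits.

2270 bits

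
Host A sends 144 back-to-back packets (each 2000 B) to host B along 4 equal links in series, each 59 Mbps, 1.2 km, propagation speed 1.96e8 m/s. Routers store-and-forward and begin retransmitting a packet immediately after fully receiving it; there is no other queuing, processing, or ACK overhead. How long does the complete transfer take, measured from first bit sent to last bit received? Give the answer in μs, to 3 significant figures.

39900 μs

Per-hop transmission t_tx = L/R = 16000/59000000 = 271.186 μs.
Per-hop propagation t_prop = 1200/196000000 = 6.12245 μs.
Pipeline fill: first packet needs 4·t_tx to clear all hops; remaining 143 packets each add one t_tx.
Total = (4+144-1)·t_tx + 4·t_prop = 147·271.186 + 4·6.12245 = 39900 μs.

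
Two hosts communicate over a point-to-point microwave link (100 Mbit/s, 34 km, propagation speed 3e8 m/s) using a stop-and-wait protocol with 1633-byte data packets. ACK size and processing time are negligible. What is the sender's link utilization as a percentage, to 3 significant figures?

t_tx = L/R = 13064/100000000 = 0.00013064 s.
t_prop = 34000/300000000 = 0.000113333 s; RTT = 0.000226667 s.
Cycle = t_tx + RTT = 0.000357307 s.
Utilization = t_tx / cycle = 0.00013064/0.000357307 = 36.6 %.

36.6 %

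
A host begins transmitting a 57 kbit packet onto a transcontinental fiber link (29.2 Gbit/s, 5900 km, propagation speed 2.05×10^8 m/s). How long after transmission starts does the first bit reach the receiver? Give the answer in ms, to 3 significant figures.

First bit experiences only propagation delay: d/s = 5900000/2.05e+08 = 28.8 ms.

28.8 ms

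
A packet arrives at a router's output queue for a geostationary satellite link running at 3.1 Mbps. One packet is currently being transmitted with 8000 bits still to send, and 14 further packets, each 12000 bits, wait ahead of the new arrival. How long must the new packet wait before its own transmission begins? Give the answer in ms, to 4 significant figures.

Each queued packet: L/R = 12000/3100000 = 3.87097 ms.
14 queued → 54.1935 ms.
Plus remaining 8000 bits of current packet: 2.58065 ms.
Queuing delay = 56.77 ms.

56.77 ms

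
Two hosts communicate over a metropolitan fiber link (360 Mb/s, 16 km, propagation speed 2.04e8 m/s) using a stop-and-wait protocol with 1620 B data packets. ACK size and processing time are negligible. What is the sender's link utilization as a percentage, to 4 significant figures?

18.67 %

t_tx = L/R = 12960/360000000 = 3.6e-05 s.
t_prop = 16000/204000000 = 7.84314e-05 s; RTT = 0.000156863 s.
Cycle = t_tx + RTT = 0.000192863 s.
Utilization = t_tx / cycle = 3.6e-05/0.000192863 = 18.67 %.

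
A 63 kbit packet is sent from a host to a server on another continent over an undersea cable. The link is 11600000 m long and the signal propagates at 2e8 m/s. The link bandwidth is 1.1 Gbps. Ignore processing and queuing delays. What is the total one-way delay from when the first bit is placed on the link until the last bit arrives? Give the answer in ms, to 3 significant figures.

L = 63000 bits.
Transmission delay = L/R = 63000 / 1100000000 = 0.0572727 ms.
Propagation delay = d/s = 11600000 m / 200000000 m/s = 58 ms.
Total = 58.1 ms.

58.1 ms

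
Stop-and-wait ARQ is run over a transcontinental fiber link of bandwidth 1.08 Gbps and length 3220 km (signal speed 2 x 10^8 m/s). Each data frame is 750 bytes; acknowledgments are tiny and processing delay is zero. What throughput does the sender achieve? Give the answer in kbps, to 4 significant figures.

186.3 kbps

t_tx = L/R = 6000/1080000000 = 5.55556e-06 s.
t_prop = 3220000/200000000 = 0.0161 s; RTT = 0.0322 s.
Cycle = t_tx + RTT = 0.0322056 s.
Throughput = L / cycle = 6000 / 0.0322056 = 186.3 kbps.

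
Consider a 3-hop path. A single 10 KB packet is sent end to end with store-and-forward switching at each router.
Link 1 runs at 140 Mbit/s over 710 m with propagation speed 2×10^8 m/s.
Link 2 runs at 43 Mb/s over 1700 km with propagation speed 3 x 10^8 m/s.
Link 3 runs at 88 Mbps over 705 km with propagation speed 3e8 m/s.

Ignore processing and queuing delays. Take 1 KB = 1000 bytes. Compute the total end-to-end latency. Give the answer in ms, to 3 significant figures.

L = 80000 bits.
Transmission delays (L/R per hop): 0.571429, 1.86047, 0.909091 ms; sum = 3.34098 ms.
Propagation delays (d/s per hop): 0.00355, 5.66667, 2.35 ms; sum = 8.02022 ms.
End-to-end = 11.4 ms.

11.4 ms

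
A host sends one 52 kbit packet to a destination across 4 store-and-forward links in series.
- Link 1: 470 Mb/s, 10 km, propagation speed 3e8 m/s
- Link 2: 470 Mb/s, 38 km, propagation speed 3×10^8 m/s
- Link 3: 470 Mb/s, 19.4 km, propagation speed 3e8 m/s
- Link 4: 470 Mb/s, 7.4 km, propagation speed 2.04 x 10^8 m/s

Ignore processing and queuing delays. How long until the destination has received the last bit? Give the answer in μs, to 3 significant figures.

L = 52000 bits.
Transmission delay per hop = L/R = 52000/470000000 = 110.638 μs; 4 hops → 442.553 μs.
Propagation delays (d/s per hop): 33.3333, 126.667, 64.6667, 36.2745 μs; sum = 260.941 μs.
End-to-end = 703 μs.

703 μs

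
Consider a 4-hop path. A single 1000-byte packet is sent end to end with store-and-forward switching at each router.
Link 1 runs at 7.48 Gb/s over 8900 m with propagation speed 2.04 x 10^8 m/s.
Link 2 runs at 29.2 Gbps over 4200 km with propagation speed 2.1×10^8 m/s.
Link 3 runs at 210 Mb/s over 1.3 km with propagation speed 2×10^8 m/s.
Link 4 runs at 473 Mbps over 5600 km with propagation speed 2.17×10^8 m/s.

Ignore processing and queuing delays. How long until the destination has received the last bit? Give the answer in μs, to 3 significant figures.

45900 μs

L = 1000 × 8 = 8000 bits.
Transmission delays (L/R per hop): 1.06952, 0.273973, 38.0952, 16.9133 μs; sum = 56.352 μs.
Propagation delays (d/s per hop): 43.6275, 20000, 6.5, 25806.5 μs; sum = 45856.6 μs.
End-to-end = 45900 μs.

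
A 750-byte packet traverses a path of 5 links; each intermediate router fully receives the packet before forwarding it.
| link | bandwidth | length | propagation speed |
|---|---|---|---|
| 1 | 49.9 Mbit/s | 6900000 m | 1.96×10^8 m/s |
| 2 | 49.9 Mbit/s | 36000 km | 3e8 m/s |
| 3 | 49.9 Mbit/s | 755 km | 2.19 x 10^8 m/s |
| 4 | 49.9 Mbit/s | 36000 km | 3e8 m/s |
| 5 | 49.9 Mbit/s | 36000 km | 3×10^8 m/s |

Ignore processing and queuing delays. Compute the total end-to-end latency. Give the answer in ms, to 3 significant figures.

L = 750 × 8 = 6000 bits.
Transmission delay per hop = L/R = 6000/49900000 = 0.12024 ms; 5 hops → 0.601202 ms.
Propagation delays (d/s per hop): 35.2041, 120, 3.44749, 120, 120 ms; sum = 398.652 ms.
End-to-end = 399 ms.

399 ms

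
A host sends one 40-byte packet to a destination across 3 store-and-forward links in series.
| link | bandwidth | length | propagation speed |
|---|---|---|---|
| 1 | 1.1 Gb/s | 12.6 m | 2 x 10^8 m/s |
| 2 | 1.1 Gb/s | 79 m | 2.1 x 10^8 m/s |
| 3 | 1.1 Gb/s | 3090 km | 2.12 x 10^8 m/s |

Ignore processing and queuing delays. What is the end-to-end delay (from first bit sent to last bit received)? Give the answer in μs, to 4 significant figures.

14580 μs

L = 40 × 8 = 320 bits.
Transmission delay per hop = L/R = 320/1100000000 = 0.290909 μs; 3 hops → 0.872727 μs.
Propagation delays (d/s per hop): 0.063, 0.37619, 14575.5 μs; sum = 14575.9 μs.
End-to-end = 14580 μs.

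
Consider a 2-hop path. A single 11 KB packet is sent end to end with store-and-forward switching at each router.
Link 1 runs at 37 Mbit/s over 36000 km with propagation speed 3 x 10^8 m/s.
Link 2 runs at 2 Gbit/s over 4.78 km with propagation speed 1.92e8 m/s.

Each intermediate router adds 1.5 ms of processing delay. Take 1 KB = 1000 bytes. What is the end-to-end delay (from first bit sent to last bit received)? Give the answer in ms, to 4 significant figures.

L = 88000 bits.
Transmission delays (L/R per hop): 2.37838, 0.044 ms; sum = 2.42238 ms.
Propagation delays (d/s per hop): 120, 0.0248958 ms; sum = 120.025 ms.
Processing at 1 router(s): 1 × 1.5 ms = 1.5 ms.
End-to-end = 123.9 ms.

123.9 ms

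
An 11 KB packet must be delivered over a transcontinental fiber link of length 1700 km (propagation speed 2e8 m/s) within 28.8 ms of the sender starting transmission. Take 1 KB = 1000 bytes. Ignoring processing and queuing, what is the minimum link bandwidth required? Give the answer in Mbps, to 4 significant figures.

L = 88000 bits.
Propagation delay = 1700000 / 200000000 = 8.5 ms.
Transmission budget = 28.8 − 8.5 = 20.3 ms.
R ≥ L / t_tx = 88000 bits / 0.0203 s = 4.335 Mbps.

4.335 Mbps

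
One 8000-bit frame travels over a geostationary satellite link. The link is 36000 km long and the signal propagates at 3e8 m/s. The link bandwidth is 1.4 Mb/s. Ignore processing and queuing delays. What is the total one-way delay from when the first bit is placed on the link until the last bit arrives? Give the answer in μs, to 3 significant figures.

Transmission delay = L/R = 8000 / 1400000 = 5714.29 μs.
Propagation delay = d/s = 36000000 m / 300000000 m/s = 120000 μs.
Total = 126000 μs.

126000 μs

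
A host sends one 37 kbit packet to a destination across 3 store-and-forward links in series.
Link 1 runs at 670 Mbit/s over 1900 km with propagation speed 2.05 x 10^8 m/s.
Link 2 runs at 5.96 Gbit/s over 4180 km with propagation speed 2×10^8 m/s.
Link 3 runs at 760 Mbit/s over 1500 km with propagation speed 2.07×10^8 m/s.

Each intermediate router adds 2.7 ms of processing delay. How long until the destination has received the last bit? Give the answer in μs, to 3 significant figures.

L = 37000 bits.
Transmission delays (L/R per hop): 55.2239, 6.20805, 48.6842 μs; sum = 110.116 μs.
Propagation delays (d/s per hop): 9268.29, 20900, 7246.38 μs; sum = 37414.7 μs.
Processing at 2 router(s): 2 × 2.7 ms = 5400 μs.
End-to-end = 42900 μs.

42900 μs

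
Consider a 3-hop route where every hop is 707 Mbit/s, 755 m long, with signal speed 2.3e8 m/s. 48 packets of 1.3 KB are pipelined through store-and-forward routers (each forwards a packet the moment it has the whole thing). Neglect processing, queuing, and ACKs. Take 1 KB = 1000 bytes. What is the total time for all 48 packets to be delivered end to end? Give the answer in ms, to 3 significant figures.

0.745 ms

Per-hop transmission t_tx = L/R = 10400/707000000 = 0.01471 ms.
Per-hop propagation t_prop = 755/2.3e+08 = 0.00328261 ms.
Pipeline fill: first packet needs 3·t_tx to clear all hops; remaining 47 packets each add one t_tx.
Total = (3+48-1)·t_tx + 3·t_prop = 50·0.01471 + 3·0.00328261 = 0.745 ms.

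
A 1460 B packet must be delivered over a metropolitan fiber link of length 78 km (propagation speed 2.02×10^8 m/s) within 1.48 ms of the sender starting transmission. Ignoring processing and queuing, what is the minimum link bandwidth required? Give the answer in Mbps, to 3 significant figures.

10.7 Mbps

L = 11680 bits.
Propagation delay = 78000 / 202000000 = 0.386139 ms.
Transmission budget = 1.48 − 0.386139 = 1.09386 ms.
R ≥ L / t_tx = 11680 bits / 0.00109386 s = 10.7 Mbps.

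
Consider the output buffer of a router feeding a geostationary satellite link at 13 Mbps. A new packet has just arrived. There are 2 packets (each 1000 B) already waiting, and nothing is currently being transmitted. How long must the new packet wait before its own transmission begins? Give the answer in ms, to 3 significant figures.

Each queued packet: L/R = 8000/13000000 = 0.615385 ms.
2 queued → 1.23077 ms.
Queuing delay = 1.23 ms.

1.23 ms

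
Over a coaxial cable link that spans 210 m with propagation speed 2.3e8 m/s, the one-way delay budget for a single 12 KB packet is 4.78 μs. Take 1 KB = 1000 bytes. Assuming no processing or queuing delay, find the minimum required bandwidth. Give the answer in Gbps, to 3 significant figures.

24.8 Gbps

L = 96000 bits.
Propagation delay = 210 / 2.3e+08 = 0.913043 μs.
Transmission budget = 4.78 − 0.913043 = 3.86696 μs.
R ≥ L / t_tx = 96000 bits / 3.86696e-06 s = 24.8 Gbps.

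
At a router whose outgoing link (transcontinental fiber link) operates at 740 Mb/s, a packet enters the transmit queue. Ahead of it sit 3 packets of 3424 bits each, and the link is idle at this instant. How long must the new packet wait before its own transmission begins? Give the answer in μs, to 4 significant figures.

Each queued packet: L/R = 3424/740000000 = 4.62703 μs.
3 queued → 13.8811 μs.
Queuing delay = 13.88 μs.

13.88 μs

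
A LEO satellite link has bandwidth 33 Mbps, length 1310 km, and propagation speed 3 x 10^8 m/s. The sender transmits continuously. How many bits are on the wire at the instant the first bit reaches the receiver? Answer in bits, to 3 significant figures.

Propagation delay = 1310000 / 300000000 = 0.00436667 s.
BDP = R × t_prop = 33000000 × 0.00436667 = 144100 bits.

144000 bits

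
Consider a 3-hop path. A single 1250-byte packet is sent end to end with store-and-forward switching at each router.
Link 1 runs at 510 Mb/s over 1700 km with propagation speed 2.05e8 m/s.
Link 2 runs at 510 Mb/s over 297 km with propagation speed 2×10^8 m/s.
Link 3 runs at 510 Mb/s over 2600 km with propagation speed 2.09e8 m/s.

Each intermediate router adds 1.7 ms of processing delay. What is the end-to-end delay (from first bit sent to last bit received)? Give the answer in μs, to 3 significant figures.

L = 1250 × 8 = 10000 bits.
Transmission delay per hop = L/R = 10000/510000000 = 19.6078 μs; 3 hops → 58.8235 μs.
Propagation delays (d/s per hop): 8292.68, 1485, 12440.2 μs; sum = 22217.9 μs.
Processing at 2 router(s): 2 × 1.7 ms = 3400 μs.
End-to-end = 25700 μs.

25700 μs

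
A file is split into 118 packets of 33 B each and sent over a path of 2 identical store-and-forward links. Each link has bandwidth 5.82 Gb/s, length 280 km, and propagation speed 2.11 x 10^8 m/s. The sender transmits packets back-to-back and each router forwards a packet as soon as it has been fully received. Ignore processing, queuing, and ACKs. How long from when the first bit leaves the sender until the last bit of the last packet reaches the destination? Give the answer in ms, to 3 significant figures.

2.66 ms

Per-hop transmission t_tx = L/R = 264/5820000000 = 4.53608e-05 ms.
Per-hop propagation t_prop = 280000/211000000 = 1.32701 ms.
Pipeline fill: first packet needs 2·t_tx to clear all hops; remaining 117 packets each add one t_tx.
Total = (2+118-1)·t_tx + 2·t_prop = 119·4.53608e-05 + 2·1.32701 = 2.66 ms.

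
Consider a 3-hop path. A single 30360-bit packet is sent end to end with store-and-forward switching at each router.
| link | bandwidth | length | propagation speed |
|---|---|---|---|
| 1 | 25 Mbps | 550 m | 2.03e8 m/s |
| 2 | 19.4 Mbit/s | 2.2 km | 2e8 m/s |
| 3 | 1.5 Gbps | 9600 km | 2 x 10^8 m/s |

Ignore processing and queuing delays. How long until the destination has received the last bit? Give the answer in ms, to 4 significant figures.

Transmission delays (L/R per hop): 1.2144, 1.56495, 0.02024 ms; sum = 2.79959 ms.
Propagation delays (d/s per hop): 0.00270936, 0.011, 48 ms; sum = 48.0137 ms.
End-to-end = 50.81 ms.

50.81 ms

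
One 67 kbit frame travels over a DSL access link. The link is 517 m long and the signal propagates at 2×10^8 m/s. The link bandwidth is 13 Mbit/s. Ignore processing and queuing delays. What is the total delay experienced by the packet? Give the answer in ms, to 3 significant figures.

L = 67000 bits.
Transmission delay = L/R = 67000 / 13000000 = 5.15385 ms.
Propagation delay = d/s = 517 m / 200000000 m/s = 0.002585 ms.
Total = 5.16 ms.

5.16 ms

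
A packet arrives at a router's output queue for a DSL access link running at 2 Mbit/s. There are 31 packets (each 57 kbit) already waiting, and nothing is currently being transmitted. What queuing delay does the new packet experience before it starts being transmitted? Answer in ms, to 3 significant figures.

884 ms

Each queued packet: L/R = 57000/2000000 = 28.5 ms.
31 queued → 883.5 ms.
Queuing delay = 884 ms.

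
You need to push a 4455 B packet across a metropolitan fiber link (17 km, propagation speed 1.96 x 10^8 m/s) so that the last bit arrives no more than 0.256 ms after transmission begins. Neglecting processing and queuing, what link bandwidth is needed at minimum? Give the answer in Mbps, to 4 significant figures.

210.6 Mbps

L = 35640 bits.
Propagation delay = 17000 / 196000000 = 0.0867347 ms.
Transmission budget = 0.256 − 0.0867347 = 0.169265 ms.
R ≥ L / t_tx = 35640 bits / 0.000169265 s = 210.6 Mbps.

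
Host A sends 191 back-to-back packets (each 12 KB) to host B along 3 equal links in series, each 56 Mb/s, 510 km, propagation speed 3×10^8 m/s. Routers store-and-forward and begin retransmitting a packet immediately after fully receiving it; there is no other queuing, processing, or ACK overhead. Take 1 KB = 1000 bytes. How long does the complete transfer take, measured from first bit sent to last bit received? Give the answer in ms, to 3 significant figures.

336 ms

Per-hop transmission t_tx = L/R = 96000/56000000 = 1.71429 ms.
Per-hop propagation t_prop = 510000/300000000 = 1.7 ms.
Pipeline fill: first packet needs 3·t_tx to clear all hops; remaining 190 packets each add one t_tx.
Total = (3+191-1)·t_tx + 3·t_prop = 193·1.71429 + 3·1.7 = 336 ms.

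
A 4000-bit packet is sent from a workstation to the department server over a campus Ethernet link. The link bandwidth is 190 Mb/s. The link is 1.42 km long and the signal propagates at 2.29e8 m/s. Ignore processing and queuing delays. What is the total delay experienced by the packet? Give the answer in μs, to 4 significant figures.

27.25 μs

Transmission delay = L/R = 4000 / 190000000 = 21.0526 μs.
Propagation delay = d/s = 1420 m / 229000000 m/s = 6.20087 μs.
Total = 27.25 μs.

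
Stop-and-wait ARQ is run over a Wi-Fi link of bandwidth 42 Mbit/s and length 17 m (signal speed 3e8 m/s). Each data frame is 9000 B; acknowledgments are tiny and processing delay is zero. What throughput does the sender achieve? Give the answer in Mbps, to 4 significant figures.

42.00 Mbps

t_tx = L/R = 72000/42000000 = 0.00171429 s.
t_prop = 17/300000000 = 5.66667e-08 s; RTT = 1.13333e-07 s.
Cycle = t_tx + RTT = 0.0017144 s.
Throughput = L / cycle = 72000 / 0.0017144 = 42.00 Mbps.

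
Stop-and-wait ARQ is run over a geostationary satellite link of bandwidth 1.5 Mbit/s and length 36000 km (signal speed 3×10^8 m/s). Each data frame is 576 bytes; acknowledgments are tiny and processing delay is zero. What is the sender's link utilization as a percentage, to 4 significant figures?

1.264 %

t_tx = L/R = 4608/1500000 = 0.003072 s.
t_prop = 36000000/300000000 = 0.12 s; RTT = 0.24 s.
Cycle = t_tx + RTT = 0.243072 s.
Utilization = t_tx / cycle = 0.003072/0.243072 = 1.264 %.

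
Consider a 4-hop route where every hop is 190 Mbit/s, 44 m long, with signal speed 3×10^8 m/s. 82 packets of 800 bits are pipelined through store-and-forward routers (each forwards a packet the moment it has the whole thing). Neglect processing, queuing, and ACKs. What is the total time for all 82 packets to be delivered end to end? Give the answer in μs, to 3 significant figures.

358 μs

Per-hop transmission t_tx = L/R = 800/190000000 = 4.21053 μs.
Per-hop propagation t_prop = 44/300000000 = 0.146667 μs.
Pipeline fill: first packet needs 4·t_tx to clear all hops; remaining 81 packets each add one t_tx.
Total = (4+82-1)·t_tx + 4·t_prop = 85·4.21053 + 4·0.146667 = 358 μs.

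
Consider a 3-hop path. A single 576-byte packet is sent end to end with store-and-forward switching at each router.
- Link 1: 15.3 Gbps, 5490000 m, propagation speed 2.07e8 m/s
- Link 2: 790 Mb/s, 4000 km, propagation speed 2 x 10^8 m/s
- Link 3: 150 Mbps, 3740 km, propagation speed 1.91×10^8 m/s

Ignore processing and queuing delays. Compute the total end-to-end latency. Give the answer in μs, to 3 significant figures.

L = 576 × 8 = 4608 bits.
Transmission delays (L/R per hop): 0.301176, 5.83291, 30.72 μs; sum = 36.8541 μs.
Propagation delays (d/s per hop): 26521.7, 20000, 19581.2 μs; sum = 66102.9 μs.
End-to-end = 66100 μs.

66100 μs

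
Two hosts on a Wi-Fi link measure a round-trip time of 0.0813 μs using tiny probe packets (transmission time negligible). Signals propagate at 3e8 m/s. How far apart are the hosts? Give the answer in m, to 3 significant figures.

One-way propagation = RTT/2 = 0.04065 μs.
d = s × t = 300000000 × 4.065e-08 = 12.2 m.

12.2 m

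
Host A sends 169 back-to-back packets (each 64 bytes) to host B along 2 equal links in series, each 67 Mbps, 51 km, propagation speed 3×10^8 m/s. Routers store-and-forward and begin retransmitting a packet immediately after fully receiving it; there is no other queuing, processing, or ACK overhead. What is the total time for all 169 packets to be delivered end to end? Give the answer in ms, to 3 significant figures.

Per-hop transmission t_tx = L/R = 512/67000000 = 0.00764179 ms.
Per-hop propagation t_prop = 51000/300000000 = 0.17 ms.
Pipeline fill: first packet needs 2·t_tx to clear all hops; remaining 168 packets each add one t_tx.
Total = (2+169-1)·t_tx + 2·t_prop = 170·0.00764179 + 2·0.17 = 1.64 ms.

1.64 ms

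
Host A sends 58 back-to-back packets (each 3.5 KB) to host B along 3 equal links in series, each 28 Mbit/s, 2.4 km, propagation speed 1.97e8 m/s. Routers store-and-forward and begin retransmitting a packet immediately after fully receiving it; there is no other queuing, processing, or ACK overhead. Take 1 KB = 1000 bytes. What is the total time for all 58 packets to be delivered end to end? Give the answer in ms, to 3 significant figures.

60.0 ms

Per-hop transmission t_tx = L/R = 28000/28000000 = 1 ms.
Per-hop propagation t_prop = 2400/197000000 = 0.0121827 ms.
Pipeline fill: first packet needs 3·t_tx to clear all hops; remaining 57 packets each add one t_tx.
Total = (3+58-1)·t_tx + 3·t_prop = 60·1 + 3·0.0121827 = 60.0 ms.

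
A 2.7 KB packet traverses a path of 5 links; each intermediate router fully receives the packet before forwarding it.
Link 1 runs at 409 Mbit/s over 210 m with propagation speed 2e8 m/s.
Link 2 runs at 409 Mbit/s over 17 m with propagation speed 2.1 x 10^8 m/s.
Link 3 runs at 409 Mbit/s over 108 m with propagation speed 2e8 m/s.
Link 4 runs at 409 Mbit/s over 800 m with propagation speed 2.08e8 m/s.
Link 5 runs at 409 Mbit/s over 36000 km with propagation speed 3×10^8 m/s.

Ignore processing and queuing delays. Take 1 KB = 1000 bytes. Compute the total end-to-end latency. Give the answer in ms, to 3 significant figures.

120 ms

L = 21600 bits.
Transmission delay per hop = L/R = 21600/409000000 = 0.0528117 ms; 5 hops → 0.264059 ms.
Propagation delays (d/s per hop): 0.00105, 8.09524e-05, 0.00054, 0.00384615, 120 ms; sum = 120.006 ms.
End-to-end = 120 ms.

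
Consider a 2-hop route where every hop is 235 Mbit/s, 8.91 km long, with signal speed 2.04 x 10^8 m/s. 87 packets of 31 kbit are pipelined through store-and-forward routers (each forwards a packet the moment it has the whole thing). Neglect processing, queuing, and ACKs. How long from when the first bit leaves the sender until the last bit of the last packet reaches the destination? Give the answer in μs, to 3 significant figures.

Per-hop transmission t_tx = L/R = 31000/235000000 = 131.915 μs.
Per-hop propagation t_prop = 8910/204000000 = 43.6765 μs.
Pipeline fill: first packet needs 2·t_tx to clear all hops; remaining 86 packets each add one t_tx.
Total = (2+87-1)·t_tx + 2·t_prop = 88·131.915 + 2·43.6765 = 11700 μs.

11700 μs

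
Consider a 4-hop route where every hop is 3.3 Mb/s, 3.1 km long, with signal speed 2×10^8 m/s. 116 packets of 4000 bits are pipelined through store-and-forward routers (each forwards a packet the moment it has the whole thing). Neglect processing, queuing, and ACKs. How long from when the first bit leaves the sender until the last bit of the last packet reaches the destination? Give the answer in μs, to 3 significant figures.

144000 μs

Per-hop transmission t_tx = L/R = 4000/3300000 = 1212.12 μs.
Per-hop propagation t_prop = 3100/200000000 = 15.5 μs.
Pipeline fill: first packet needs 4·t_tx to clear all hops; remaining 115 packets each add one t_tx.
Total = (4+116-1)·t_tx + 4·t_prop = 119·1212.12 + 4·15.5 = 144000 μs.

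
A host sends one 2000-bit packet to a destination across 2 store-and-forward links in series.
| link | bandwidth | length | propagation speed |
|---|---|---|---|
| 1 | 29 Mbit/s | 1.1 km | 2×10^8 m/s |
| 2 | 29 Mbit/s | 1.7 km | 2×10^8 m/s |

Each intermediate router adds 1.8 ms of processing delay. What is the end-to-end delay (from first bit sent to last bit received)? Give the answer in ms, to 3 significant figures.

Transmission delay per hop = L/R = 2000/29000000 = 0.0689655 ms; 2 hops → 0.137931 ms.
Propagation delays (d/s per hop): 0.0055, 0.0085 ms; sum = 0.014 ms.
Processing at 1 router(s): 1 × 1.8 ms = 1.8 ms.
End-to-end = 1.95 ms.

1.95 ms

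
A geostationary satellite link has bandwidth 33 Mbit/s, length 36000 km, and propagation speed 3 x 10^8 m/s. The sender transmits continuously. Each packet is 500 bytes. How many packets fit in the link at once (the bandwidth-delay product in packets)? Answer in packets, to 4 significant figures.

990.0 packets

Propagation delay = 36000000 / 300000000 = 0.12 s.
BDP = R × t_prop = 33000000 × 0.12 = 3960000 bits.
In packets of 4000 bits: 990.0 packets.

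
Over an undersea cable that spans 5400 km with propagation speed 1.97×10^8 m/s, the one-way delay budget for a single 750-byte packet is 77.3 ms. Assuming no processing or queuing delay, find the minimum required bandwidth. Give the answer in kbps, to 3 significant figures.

120 kbps

L = 6000 bits.
Propagation delay = 5400000 / 197000000 = 27.4112 ms.
Transmission budget = 77.3 − 27.4112 = 49.8888 ms.
R ≥ L / t_tx = 6000 bits / 0.0498888 s = 120 kbps.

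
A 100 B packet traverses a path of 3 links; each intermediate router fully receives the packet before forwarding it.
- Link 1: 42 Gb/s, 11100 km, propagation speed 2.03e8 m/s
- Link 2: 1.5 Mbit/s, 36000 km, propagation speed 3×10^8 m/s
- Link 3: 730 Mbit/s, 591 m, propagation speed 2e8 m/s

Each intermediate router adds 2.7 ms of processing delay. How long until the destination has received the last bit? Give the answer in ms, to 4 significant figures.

L = 100 × 8 = 800 bits.
Transmission delays (L/R per hop): 1.90476e-05, 0.533333, 0.00109589 ms; sum = 0.534448 ms.
Propagation delays (d/s per hop): 54.6798, 120, 0.002955 ms; sum = 174.683 ms.
Processing at 2 router(s): 2 × 2.7 ms = 5.4 ms.
End-to-end = 180.6 ms.

180.6 ms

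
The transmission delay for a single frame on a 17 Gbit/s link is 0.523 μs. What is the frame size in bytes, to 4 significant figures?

1111 bytes

L = R × t_tx = 17000000000 b/s × 5.23e-07 s = 8891 bits.
In bytes: 8891 / 8 = 1111 bytes.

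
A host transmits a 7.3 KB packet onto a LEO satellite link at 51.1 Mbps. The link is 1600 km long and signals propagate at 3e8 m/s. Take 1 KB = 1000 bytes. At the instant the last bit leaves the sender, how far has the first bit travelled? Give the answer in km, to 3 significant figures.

343 km

t_tx = L/R = 58400/51100000 = 0.00114286 s.
Distance = s × t_tx = 300000000 × 0.00114286 = 343 km.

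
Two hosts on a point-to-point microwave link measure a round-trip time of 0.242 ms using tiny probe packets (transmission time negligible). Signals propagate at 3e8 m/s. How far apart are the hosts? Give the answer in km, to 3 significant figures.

One-way propagation = RTT/2 = 0.121 ms.
d = s × t = 300000000 × 0.000121 = 36.3 km.

36.3 km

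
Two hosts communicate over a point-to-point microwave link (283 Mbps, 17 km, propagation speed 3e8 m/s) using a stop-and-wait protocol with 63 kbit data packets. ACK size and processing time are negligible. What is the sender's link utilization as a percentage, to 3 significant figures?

t_tx = L/R = 63000/283000000 = 0.000222615 s.
t_prop = 17000/300000000 = 5.66667e-05 s; RTT = 0.000113333 s.
Cycle = t_tx + RTT = 0.000335948 s.
Utilization = t_tx / cycle = 0.000222615/0.000335948 = 66.3 %.

66.3 %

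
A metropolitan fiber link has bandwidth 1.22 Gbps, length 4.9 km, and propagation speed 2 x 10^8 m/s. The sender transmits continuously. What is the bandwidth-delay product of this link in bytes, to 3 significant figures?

Propagation delay = 4900 / 200000000 = 2.45e-05 s.
BDP = R × t_prop = 1220000000 × 2.45e-05 = 29890 bits.
In bytes: 29890/8 = 3740 bytes.

3740 bytes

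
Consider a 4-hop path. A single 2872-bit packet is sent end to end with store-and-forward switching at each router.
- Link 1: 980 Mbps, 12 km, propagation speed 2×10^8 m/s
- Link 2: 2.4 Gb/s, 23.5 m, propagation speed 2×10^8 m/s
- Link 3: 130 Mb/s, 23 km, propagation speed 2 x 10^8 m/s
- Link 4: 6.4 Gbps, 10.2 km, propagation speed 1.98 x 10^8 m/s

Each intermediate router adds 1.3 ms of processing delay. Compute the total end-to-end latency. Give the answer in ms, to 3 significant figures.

4.15 ms

Transmission delays (L/R per hop): 0.00293061, 0.00119667, 0.0220923, 0.00044875 ms; sum = 0.0266683 ms.
Propagation delays (d/s per hop): 0.06, 0.0001175, 0.115, 0.0515152 ms; sum = 0.226633 ms.
Processing at 3 router(s): 3 × 1.3 ms = 3.9 ms.
End-to-end = 4.15 ms.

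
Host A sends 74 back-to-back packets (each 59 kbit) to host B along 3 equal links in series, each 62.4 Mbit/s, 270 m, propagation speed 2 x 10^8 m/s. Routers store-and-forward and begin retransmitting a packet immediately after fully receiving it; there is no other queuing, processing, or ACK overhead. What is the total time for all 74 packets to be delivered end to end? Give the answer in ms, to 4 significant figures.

Per-hop transmission t_tx = L/R = 59000/62400000 = 0.945513 ms.
Per-hop propagation t_prop = 270/200000000 = 0.00135 ms.
Pipeline fill: first packet needs 3·t_tx to clear all hops; remaining 73 packets each add one t_tx.
Total = (3+74-1)·t_tx + 3·t_prop = 76·0.945513 + 3·0.00135 = 71.86 ms.

71.86 ms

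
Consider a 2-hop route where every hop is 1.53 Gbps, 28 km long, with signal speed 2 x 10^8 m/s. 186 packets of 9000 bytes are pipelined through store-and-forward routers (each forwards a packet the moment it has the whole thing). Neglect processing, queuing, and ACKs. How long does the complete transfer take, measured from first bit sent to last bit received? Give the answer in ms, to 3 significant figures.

9.08 ms

Per-hop transmission t_tx = L/R = 72000/1530000000 = 0.0470588 ms.
Per-hop propagation t_prop = 28000/200000000 = 0.14 ms.
Pipeline fill: first packet needs 2·t_tx to clear all hops; remaining 185 packets each add one t_tx.
Total = (2+186-1)·t_tx + 2·t_prop = 187·0.0470588 + 2·0.14 = 9.08 ms.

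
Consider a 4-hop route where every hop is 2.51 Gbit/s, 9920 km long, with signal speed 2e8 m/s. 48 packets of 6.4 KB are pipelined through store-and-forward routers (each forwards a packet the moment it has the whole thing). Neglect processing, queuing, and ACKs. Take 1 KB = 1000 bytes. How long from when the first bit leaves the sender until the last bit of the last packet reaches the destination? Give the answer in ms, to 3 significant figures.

199 ms

Per-hop transmission t_tx = L/R = 51200/2510000000 = 0.0203984 ms.
Per-hop propagation t_prop = 9920000/200000000 = 49.6 ms.
Pipeline fill: first packet needs 4·t_tx to clear all hops; remaining 47 packets each add one t_tx.
Total = (4+48-1)·t_tx + 4·t_prop = 51·0.0203984 + 4·49.6 = 199 ms.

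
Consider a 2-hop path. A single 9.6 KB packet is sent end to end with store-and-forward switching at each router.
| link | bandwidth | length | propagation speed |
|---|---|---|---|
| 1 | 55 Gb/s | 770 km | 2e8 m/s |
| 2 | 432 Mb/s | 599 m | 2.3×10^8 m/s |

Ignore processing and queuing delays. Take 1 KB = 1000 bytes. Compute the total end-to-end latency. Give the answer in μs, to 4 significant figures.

L = 76800 bits.
Transmission delays (L/R per hop): 1.39636, 177.778 μs; sum = 179.174 μs.
Propagation delays (d/s per hop): 3850, 2.60435 μs; sum = 3852.6 μs.
End-to-end = 4032 μs.

4032 μs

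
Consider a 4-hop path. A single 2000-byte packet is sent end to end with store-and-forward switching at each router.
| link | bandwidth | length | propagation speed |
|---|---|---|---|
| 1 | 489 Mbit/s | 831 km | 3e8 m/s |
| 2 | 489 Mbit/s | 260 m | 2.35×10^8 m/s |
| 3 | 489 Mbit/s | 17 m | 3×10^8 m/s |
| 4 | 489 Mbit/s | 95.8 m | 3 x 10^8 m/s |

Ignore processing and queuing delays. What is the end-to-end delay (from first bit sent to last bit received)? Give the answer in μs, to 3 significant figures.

2900 μs

L = 2000 × 8 = 16000 bits.
Transmission delay per hop = L/R = 16000/489000000 = 32.7198 μs; 4 hops → 130.879 μs.
Propagation delays (d/s per hop): 2770, 1.10638, 0.0566667, 0.319333 μs; sum = 2771.48 μs.
End-to-end = 2900 μs.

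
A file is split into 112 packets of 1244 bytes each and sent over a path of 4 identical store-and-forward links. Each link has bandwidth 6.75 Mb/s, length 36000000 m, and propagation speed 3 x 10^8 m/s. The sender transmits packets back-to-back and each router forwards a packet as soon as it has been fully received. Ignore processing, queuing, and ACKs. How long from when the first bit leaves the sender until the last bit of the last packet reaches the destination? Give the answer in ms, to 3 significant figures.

Per-hop transmission t_tx = L/R = 9952/6750000 = 1.47437 ms.
Per-hop propagation t_prop = 36000000/300000000 = 120 ms.
Pipeline fill: first packet needs 4·t_tx to clear all hops; remaining 111 packets each add one t_tx.
Total = (4+112-1)·t_tx + 4·t_prop = 115·1.47437 + 4·120 = 650 ms.

650 ms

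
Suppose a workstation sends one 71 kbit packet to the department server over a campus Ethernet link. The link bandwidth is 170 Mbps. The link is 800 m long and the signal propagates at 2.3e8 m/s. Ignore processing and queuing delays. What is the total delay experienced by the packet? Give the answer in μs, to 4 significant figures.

L = 71000 bits.
Transmission delay = L/R = 71000 / 170000000 = 417.647 μs.
Propagation delay = d/s = 800 m / 2.3e+08 m/s = 3.47826 μs.
Total = 421.1 μs.

421.1 μs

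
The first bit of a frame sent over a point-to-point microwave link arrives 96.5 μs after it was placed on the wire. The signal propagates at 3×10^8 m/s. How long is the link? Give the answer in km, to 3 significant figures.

29.0 km

d = s × t_prop = 300000000 × 9.65e-05 = 29.0 km.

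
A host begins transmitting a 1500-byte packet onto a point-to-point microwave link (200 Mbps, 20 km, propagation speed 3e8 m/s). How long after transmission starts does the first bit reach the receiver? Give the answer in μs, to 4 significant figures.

66.67 μs

First bit experiences only propagation delay: d/s = 20000/300000000 = 66.67 μs.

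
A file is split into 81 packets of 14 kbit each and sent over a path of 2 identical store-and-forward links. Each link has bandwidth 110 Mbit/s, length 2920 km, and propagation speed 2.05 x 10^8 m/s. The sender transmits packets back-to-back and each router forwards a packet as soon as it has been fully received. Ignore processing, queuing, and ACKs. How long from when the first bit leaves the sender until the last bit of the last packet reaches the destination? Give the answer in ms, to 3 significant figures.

38.9 ms

Per-hop transmission t_tx = L/R = 14000/110000000 = 0.127273 ms.
Per-hop propagation t_prop = 2920000/2.05e+08 = 14.2439 ms.
Pipeline fill: first packet needs 2·t_tx to clear all hops; remaining 80 packets each add one t_tx.
Total = (2+81-1)·t_tx + 2·t_prop = 82·0.127273 + 2·14.2439 = 38.9 ms.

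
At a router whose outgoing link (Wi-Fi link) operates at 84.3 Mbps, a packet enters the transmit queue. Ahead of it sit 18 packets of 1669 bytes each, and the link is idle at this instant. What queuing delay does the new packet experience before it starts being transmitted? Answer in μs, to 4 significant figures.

2851 μs

Each queued packet: L/R = 13352/84300000 = 158.387 μs.
18 queued → 2850.96 μs.
Queuing delay = 2851 μs.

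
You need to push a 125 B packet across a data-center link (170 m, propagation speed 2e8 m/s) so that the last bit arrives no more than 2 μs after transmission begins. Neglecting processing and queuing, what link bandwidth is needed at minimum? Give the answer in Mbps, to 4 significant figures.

869.6 Mbps

L = 1000 bits.
Propagation delay = 170 / 200000000 = 0.85 μs.
Transmission budget = 2 − 0.85 = 1.15 μs.
R ≥ L / t_tx = 1000 bits / 1.15e-06 s = 869.6 Mbps.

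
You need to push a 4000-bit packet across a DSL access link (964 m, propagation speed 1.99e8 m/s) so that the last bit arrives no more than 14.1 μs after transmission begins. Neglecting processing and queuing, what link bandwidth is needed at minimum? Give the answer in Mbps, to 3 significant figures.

Propagation delay = 964 / 199000000 = 4.84422 μs.
Transmission budget = 14.1 − 4.84422 = 9.25578 μs.
R ≥ L / t_tx = 4000 bits / 9.25578e-06 s = 432 Mbps.

432 Mbps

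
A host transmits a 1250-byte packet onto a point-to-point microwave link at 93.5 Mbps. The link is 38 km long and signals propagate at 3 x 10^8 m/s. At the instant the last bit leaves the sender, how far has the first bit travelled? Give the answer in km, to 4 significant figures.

t_tx = L/R = 10000/93500000 = 0.000106952 s.
Distance = s × t_tx = 300000000 × 0.000106952 = 32.09 km.

32.09 km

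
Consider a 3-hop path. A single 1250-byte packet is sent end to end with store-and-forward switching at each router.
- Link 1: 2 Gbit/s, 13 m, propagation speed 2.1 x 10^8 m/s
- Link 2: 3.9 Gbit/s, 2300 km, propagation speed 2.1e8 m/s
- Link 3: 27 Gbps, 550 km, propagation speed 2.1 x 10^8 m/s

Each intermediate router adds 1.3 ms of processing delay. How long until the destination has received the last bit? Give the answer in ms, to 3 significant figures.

L = 1250 × 8 = 10000 bits.
Transmission delays (L/R per hop): 0.005, 0.0025641, 0.00037037 ms; sum = 0.00793447 ms.
Propagation delays (d/s per hop): 6.19048e-05, 10.9524, 2.61905 ms; sum = 13.5715 ms.
Processing at 2 router(s): 2 × 1.3 ms = 2.6 ms.
End-to-end = 16.2 ms.

16.2 ms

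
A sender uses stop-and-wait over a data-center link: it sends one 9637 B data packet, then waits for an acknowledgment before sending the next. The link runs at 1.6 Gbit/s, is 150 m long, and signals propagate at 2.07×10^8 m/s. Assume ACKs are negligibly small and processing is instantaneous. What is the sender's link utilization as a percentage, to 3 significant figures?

97.1 %

t_tx = L/R = 77096/1600000000 = 4.8185e-05 s.
t_prop = 150/2.07e+08 = 7.24638e-07 s; RTT = 1.44928e-06 s.
Cycle = t_tx + RTT = 4.96343e-05 s.
Utilization = t_tx / cycle = 4.8185e-05/4.96343e-05 = 97.1 %.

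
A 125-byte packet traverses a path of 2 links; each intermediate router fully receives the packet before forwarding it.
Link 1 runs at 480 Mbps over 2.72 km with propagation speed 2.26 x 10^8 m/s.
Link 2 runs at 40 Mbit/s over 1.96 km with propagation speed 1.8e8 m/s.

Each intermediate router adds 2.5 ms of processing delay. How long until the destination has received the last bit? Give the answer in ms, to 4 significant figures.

2.550 ms

L = 125 × 8 = 1000 bits.
Transmission delays (L/R per hop): 0.00208333, 0.025 ms; sum = 0.0270833 ms.
Propagation delays (d/s per hop): 0.0120354, 0.0108889 ms; sum = 0.0229243 ms.
Processing at 1 router(s): 1 × 2.5 ms = 2.5 ms.
End-to-end = 2.550 ms.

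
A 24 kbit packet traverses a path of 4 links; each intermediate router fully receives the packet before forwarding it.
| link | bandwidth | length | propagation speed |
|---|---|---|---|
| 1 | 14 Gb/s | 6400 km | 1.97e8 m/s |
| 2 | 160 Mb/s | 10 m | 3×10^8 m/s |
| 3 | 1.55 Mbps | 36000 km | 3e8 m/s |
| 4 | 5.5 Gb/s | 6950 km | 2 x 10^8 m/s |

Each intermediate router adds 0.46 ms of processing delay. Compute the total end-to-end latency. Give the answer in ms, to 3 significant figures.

204 ms

L = 24000 bits.
Transmission delays (L/R per hop): 0.00171429, 0.15, 15.4839, 0.00436364 ms; sum = 15.6399 ms.
Propagation delays (d/s per hop): 32.4873, 3.33333e-05, 120, 34.75 ms; sum = 187.237 ms.
Processing at 3 router(s): 3 × 0.46 ms = 1.38 ms.
End-to-end = 204 ms.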